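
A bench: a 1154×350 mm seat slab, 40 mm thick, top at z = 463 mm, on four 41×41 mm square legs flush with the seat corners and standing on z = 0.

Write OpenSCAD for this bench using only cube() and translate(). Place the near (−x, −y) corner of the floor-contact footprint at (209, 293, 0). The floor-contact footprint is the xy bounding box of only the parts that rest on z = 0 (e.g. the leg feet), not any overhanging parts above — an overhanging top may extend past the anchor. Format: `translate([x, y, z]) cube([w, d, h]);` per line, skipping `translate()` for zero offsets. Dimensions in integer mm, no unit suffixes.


translate([209, 293, 423]) cube([1154, 350, 40]);
translate([209, 293, 0]) cube([41, 41, 423]);
translate([209, 602, 0]) cube([41, 41, 423]);
translate([1322, 293, 0]) cube([41, 41, 423]);
translate([1322, 602, 0]) cube([41, 41, 423]);


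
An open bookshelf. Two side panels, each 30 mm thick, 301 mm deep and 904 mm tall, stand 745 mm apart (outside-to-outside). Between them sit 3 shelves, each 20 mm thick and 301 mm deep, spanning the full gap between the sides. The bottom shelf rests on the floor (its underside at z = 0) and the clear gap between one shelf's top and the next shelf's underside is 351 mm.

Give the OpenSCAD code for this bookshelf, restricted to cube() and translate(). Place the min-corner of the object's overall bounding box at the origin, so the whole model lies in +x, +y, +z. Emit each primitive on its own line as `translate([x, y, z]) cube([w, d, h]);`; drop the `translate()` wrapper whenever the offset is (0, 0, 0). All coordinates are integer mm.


cube([30, 301, 904]);
translate([715, 0, 0]) cube([30, 301, 904]);
translate([30, 0, 0]) cube([685, 301, 20]);
translate([30, 0, 371]) cube([685, 301, 20]);
translate([30, 0, 742]) cube([685, 301, 20]);


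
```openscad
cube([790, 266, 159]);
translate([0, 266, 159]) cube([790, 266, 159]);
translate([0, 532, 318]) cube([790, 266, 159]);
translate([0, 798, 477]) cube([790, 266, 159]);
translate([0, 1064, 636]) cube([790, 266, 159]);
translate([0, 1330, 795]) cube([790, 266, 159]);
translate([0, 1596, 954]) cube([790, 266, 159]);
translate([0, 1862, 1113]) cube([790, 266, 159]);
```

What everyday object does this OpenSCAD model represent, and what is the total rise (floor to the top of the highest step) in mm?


A staircase. The total rise is 1272 mm.

8 identical blocks, each offset up and back from the previous — a staircase. Each step is 159 mm tall and there are 8 of them, so the total rise is 8 × 159 = 1272 mm.


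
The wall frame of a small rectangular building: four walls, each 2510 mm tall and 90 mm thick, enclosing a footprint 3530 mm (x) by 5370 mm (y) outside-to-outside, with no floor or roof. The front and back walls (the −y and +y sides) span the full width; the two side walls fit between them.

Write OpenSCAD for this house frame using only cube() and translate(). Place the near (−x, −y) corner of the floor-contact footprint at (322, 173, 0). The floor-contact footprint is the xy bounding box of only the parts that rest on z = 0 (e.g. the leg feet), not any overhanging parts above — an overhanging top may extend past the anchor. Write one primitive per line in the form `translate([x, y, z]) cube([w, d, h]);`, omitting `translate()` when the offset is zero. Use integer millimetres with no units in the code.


translate([322, 173, 0]) cube([3530, 90, 2510]);
translate([322, 5453, 0]) cube([3530, 90, 2510]);
translate([322, 263, 0]) cube([90, 5190, 2510]);
translate([3762, 263, 0]) cube([90, 5190, 2510]);


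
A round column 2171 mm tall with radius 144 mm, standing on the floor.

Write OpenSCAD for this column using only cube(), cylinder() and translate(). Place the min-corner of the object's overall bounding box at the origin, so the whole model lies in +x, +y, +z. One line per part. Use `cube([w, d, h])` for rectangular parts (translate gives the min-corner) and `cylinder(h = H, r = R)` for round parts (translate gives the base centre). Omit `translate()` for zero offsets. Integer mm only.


translate([144, 144, 0]) cylinder(h = 2171, r = 144);


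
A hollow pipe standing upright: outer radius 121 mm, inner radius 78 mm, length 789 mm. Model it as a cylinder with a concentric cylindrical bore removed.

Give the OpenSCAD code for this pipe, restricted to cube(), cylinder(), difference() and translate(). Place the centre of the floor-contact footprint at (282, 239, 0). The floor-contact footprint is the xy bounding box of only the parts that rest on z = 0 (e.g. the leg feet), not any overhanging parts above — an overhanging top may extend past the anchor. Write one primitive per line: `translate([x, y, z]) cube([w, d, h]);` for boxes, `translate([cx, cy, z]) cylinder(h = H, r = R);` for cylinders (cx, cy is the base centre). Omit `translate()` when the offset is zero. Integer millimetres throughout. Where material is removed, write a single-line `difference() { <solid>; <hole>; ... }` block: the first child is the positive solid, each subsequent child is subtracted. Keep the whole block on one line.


difference() { translate([282, 239, 0]) cylinder(h = 789, r = 121); translate([282, 239, 0]) cylinder(h = 789, r = 78); }


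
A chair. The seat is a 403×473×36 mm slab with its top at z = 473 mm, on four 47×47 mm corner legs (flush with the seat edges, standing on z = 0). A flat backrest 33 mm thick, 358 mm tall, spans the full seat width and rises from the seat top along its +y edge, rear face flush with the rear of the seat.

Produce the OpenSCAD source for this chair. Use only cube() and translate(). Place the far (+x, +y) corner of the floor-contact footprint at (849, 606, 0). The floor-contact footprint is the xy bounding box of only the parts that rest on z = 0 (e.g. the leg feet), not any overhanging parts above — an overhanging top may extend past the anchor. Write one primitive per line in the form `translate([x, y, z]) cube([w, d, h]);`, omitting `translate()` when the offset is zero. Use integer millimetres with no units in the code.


translate([446, 133, 437]) cube([403, 473, 36]);
translate([446, 133, 0]) cube([47, 47, 437]);
translate([802, 133, 0]) cube([47, 47, 437]);
translate([446, 559, 0]) cube([47, 47, 437]);
translate([802, 559, 0]) cube([47, 47, 437]);
translate([446, 573, 473]) cube([403, 33, 358]);


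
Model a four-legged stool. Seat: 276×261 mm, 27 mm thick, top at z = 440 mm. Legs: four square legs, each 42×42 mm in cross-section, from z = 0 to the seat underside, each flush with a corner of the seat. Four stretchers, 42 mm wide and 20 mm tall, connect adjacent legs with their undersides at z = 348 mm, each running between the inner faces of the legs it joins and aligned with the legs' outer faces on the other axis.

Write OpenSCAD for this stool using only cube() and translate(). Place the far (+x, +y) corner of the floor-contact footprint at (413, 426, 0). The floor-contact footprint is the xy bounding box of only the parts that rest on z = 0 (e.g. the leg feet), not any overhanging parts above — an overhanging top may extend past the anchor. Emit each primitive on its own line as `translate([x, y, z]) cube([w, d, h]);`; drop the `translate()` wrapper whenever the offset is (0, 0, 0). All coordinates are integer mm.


translate([137, 165, 413]) cube([276, 261, 27]);
translate([137, 165, 0]) cube([42, 42, 413]);
translate([371, 165, 0]) cube([42, 42, 413]);
translate([137, 384, 0]) cube([42, 42, 413]);
translate([371, 384, 0]) cube([42, 42, 413]);
translate([179, 165, 348]) cube([192, 42, 20]);
translate([179, 384, 348]) cube([192, 42, 20]);
translate([137, 207, 348]) cube([42, 177, 20]);
translate([371, 207, 348]) cube([42, 177, 20]);


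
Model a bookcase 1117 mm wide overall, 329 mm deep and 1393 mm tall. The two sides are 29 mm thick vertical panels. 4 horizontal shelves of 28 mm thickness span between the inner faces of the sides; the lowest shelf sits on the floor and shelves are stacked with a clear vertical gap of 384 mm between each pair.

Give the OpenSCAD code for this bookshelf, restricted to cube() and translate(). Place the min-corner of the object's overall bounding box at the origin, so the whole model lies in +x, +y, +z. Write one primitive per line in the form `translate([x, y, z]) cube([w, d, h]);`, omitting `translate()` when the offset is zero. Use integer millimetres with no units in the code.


cube([29, 329, 1393]);
translate([1088, 0, 0]) cube([29, 329, 1393]);
translate([29, 0, 0]) cube([1059, 329, 28]);
translate([29, 0, 412]) cube([1059, 329, 28]);
translate([29, 0, 824]) cube([1059, 329, 28]);
translate([29, 0, 1236]) cube([1059, 329, 28]);


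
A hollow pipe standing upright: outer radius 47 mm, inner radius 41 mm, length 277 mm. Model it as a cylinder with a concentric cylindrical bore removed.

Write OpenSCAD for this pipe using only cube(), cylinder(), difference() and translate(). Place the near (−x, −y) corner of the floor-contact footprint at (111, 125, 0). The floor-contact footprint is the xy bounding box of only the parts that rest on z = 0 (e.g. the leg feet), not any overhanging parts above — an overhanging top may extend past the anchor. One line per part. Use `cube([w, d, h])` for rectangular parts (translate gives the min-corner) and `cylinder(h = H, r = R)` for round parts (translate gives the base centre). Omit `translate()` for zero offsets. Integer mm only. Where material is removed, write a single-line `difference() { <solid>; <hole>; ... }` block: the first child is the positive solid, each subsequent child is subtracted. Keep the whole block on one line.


difference() { translate([158, 172, 0]) cylinder(h = 277, r = 47); translate([158, 172, 0]) cylinder(h = 277, r = 41); }


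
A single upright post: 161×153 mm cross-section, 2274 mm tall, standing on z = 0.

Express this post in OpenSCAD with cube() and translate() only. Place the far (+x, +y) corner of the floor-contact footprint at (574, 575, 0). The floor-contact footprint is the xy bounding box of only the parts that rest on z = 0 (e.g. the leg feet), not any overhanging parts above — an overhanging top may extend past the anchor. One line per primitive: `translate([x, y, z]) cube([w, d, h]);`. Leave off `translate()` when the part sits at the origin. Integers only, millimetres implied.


translate([413, 422, 0]) cube([161, 153, 2274]);


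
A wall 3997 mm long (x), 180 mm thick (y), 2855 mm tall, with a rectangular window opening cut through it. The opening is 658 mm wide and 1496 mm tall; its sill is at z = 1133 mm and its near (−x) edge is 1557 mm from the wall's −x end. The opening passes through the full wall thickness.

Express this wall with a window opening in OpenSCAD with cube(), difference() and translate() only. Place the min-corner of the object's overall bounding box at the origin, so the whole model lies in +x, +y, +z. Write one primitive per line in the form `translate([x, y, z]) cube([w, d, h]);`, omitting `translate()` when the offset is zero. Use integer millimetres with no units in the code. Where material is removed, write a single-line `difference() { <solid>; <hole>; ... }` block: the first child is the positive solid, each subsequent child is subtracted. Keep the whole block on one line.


difference() { cube([3997, 180, 2855]); translate([1557, 0, 1133]) cube([658, 180, 1496]); }


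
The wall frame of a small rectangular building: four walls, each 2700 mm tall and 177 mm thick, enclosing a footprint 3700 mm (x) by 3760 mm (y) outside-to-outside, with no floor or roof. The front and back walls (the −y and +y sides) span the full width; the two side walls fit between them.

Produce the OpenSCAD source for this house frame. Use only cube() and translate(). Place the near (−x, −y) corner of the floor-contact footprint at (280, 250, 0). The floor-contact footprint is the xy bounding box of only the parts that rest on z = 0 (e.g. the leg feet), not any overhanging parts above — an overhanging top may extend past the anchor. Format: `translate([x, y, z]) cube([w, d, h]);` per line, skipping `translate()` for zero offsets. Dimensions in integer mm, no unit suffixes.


translate([280, 250, 0]) cube([3700, 177, 2700]);
translate([280, 3833, 0]) cube([3700, 177, 2700]);
translate([280, 427, 0]) cube([177, 3406, 2700]);
translate([3803, 427, 0]) cube([177, 3406, 2700]);


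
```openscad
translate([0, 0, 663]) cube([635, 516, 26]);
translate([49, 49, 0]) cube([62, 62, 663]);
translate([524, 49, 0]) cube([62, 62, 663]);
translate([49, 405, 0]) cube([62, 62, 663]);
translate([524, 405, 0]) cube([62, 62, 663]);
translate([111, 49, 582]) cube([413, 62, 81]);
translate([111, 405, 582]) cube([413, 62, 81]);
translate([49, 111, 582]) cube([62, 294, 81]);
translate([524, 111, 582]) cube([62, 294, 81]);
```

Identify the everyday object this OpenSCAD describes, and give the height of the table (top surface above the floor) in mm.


A table. The table height is 689 mm.

A 635×516×26 slab sits at z = 663 on four 62 mm square posts — a table. The top surface is at 663 + 26 = 689 mm.


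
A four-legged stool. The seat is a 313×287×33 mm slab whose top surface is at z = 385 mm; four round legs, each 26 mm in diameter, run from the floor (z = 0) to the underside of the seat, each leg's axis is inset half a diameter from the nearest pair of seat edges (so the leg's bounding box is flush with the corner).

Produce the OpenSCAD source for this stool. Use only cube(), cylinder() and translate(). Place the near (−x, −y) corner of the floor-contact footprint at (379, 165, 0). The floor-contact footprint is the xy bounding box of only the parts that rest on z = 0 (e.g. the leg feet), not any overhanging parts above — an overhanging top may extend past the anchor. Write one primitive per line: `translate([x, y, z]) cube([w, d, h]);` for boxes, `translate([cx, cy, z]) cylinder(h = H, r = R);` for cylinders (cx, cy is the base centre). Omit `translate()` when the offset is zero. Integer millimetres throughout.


translate([379, 165, 352]) cube([313, 287, 33]);
translate([392, 178, 0]) cylinder(h = 352, r = 13);
translate([679, 178, 0]) cylinder(h = 352, r = 13);
translate([392, 439, 0]) cylinder(h = 352, r = 13);
translate([679, 439, 0]) cylinder(h = 352, r = 13);


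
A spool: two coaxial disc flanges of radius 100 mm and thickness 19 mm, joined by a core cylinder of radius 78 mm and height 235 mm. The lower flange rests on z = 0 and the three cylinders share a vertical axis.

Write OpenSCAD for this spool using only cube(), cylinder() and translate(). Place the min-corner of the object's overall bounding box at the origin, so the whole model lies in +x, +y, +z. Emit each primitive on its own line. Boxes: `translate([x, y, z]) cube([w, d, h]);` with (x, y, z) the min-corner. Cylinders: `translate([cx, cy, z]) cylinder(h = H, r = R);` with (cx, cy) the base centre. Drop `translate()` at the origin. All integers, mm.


translate([100, 100, 0]) cylinder(h = 19, r = 100);
translate([100, 100, 19]) cylinder(h = 235, r = 78);
translate([100, 100, 254]) cylinder(h = 19, r = 100);


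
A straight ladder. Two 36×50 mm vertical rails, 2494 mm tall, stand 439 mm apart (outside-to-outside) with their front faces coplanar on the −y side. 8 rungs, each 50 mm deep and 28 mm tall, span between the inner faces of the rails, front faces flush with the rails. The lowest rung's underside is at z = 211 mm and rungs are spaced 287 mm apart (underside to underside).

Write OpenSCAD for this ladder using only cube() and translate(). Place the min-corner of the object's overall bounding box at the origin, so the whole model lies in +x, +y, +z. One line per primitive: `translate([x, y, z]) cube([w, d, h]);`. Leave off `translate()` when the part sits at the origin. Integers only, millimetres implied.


// rung span = 439 - 2*36 = 367
// rung[k] z = 211 + k*287
cube([36, 50, 2494]);
translate([403, 0, 0]) cube([36, 50, 2494]);
translate([36, 0, 211]) cube([367, 50, 28]);
translate([36, 0, 498]) cube([367, 50, 28]);
translate([36, 0, 785]) cube([367, 50, 28]);
translate([36, 0, 1072]) cube([367, 50, 28]);
translate([36, 0, 1359]) cube([367, 50, 28]);
translate([36, 0, 1646]) cube([367, 50, 28]);
translate([36, 0, 1933]) cube([367, 50, 28]);
translate([36, 0, 2220]) cube([367, 50, 28]);


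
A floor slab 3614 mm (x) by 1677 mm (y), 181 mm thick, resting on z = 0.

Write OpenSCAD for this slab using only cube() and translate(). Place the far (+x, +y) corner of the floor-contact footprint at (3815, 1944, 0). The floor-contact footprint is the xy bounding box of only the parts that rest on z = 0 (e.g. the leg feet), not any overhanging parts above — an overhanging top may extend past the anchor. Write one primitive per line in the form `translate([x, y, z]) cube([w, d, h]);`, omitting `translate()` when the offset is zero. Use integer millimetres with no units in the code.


translate([201, 267, 0]) cube([3614, 1677, 181]);


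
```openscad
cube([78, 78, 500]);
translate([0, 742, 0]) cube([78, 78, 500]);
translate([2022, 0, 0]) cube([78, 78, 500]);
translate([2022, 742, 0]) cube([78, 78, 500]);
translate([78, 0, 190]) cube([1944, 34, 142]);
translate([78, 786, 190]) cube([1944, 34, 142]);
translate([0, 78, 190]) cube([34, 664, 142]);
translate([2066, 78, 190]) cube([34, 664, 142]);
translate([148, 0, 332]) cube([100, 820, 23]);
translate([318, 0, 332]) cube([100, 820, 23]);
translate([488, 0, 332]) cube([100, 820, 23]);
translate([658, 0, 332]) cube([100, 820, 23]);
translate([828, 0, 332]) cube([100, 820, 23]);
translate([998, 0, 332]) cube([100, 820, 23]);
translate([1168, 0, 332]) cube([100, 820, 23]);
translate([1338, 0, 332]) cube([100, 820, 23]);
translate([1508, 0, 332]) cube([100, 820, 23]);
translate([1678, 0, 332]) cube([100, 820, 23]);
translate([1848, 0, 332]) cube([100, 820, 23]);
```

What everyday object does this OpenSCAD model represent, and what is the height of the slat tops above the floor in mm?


A bed frame. The slat-top height is 355 mm.

Four posts, four rails, and a row of slats — a bed frame. Slats sit on the rails at z = 190 + 142 = 332; with slat thickness 23, the top is 355 mm.


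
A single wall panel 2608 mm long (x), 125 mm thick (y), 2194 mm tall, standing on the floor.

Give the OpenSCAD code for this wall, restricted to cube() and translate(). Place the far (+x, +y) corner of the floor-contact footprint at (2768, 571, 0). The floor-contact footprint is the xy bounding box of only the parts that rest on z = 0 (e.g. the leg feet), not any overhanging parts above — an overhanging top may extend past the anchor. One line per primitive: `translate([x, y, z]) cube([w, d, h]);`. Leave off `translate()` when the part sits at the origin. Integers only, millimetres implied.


translate([160, 446, 0]) cube([2608, 125, 2194]);


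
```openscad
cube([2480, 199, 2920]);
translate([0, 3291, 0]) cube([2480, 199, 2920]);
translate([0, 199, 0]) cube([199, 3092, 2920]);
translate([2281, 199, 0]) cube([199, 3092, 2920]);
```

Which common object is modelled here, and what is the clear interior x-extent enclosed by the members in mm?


A house (or room) frame. The interior width is 2082 mm.

Four 2920 mm walls enclosing a rectangle with no floor or roof — a room or house frame. Outside width is 2480 mm and wall thickness is 199 mm, so the interior width is 2480 − 2 × 199 = 2082 mm.


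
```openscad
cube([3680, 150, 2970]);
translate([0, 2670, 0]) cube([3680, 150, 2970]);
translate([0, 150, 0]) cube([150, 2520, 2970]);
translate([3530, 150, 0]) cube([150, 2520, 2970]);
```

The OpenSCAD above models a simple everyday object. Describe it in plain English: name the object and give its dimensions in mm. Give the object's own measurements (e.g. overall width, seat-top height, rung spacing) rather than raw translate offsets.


The wall frame of a small rectangular building: four walls, each 2970 mm tall and 150 mm thick, enclosing a footprint 3680 mm (x) by 2820 mm (y) outside-to-outside, with no floor or roof. The front and back walls (the −y and +y sides) span the full width; the two side walls fit between them.


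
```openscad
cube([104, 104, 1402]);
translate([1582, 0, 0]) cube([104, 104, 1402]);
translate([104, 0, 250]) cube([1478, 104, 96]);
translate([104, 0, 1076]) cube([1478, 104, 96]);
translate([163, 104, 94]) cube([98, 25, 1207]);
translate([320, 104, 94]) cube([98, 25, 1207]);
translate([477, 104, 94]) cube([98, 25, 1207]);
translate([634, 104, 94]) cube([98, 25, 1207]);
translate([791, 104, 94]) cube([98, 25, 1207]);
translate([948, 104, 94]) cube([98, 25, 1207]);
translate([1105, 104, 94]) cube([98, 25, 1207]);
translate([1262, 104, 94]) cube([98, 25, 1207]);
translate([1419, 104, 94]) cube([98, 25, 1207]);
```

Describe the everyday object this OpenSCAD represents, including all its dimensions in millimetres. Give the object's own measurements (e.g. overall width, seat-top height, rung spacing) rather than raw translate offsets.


A fence section. Two 104×104 mm posts, 1402 mm tall, stand on the floor with a clear span of 1478 mm between their inner faces. Two horizontal rails of 104×96 mm section span the gap between the posts with their undersides at z = 250 mm and z = 1076 mm, flush with the posts' −y face. 9 pickets, each 98 mm wide, 25 mm thick and 1207 mm tall, are fixed to the +y face of the rails with their bottoms at z = 94 mm, spaced across the span with a 59 mm gap after the −x post and between neighbouring pickets, with 65 mm left before the +x post.


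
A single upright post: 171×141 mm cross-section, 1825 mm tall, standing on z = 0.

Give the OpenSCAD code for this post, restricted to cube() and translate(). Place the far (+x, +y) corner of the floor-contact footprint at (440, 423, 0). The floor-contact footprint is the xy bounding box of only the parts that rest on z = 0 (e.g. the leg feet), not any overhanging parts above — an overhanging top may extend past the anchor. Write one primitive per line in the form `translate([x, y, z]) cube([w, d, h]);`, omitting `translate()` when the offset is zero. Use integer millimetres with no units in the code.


translate([269, 282, 0]) cube([171, 141, 1825]);


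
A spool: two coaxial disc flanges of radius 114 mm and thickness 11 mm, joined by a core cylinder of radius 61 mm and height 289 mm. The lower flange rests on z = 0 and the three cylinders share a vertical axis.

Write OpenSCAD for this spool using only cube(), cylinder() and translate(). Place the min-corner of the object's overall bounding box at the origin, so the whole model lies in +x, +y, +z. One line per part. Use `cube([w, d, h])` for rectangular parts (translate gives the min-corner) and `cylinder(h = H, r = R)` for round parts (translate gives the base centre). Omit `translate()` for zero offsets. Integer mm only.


translate([114, 114, 0]) cylinder(h = 11, r = 114);
translate([114, 114, 11]) cylinder(h = 289, r = 61);
translate([114, 114, 300]) cylinder(h = 11, r = 114);


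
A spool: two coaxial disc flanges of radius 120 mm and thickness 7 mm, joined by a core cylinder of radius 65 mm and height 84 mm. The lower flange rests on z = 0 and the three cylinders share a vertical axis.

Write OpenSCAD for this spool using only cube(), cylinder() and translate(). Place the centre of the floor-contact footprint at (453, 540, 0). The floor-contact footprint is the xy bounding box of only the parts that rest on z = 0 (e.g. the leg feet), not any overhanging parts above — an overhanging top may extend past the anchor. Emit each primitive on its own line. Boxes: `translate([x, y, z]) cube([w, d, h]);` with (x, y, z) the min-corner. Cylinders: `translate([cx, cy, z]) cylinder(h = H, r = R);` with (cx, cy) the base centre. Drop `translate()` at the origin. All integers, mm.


translate([453, 540, 0]) cylinder(h = 7, r = 120);
translate([453, 540, 7]) cylinder(h = 84, r = 65);
translate([453, 540, 91]) cylinder(h = 7, r = 120);


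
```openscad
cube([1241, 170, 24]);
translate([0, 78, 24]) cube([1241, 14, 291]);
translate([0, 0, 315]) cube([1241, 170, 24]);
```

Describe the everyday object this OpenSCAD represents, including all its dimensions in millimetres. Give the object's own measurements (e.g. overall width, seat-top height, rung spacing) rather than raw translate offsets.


An I-beam lying along x, 1241 mm long. Overall section height 339 mm. Two flanges 170 mm wide (y) and 24 mm thick, one on the floor and one at the top; a web 14 mm thick runs between them, centred on the flange width.


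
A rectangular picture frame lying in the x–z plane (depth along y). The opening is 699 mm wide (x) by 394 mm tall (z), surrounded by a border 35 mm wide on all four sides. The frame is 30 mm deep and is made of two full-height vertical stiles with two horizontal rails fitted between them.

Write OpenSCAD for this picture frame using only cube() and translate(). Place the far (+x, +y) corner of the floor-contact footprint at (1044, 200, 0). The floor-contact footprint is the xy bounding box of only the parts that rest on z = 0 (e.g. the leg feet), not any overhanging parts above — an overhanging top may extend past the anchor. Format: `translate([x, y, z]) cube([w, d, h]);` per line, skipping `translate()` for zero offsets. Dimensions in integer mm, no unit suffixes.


translate([275, 170, 0]) cube([35, 30, 464]);
translate([1009, 170, 0]) cube([35, 30, 464]);
translate([310, 170, 0]) cube([699, 30, 35]);
translate([310, 170, 429]) cube([699, 30, 35]);


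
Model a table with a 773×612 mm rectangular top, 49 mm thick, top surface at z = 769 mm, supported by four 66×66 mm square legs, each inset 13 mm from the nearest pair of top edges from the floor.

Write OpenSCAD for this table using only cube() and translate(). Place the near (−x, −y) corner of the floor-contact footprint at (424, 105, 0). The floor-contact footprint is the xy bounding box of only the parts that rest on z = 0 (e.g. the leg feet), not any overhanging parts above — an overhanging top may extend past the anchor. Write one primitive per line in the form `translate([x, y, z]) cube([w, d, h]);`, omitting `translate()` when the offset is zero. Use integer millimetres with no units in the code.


translate([411, 92, 720]) cube([773, 612, 49]);
translate([424, 105, 0]) cube([66, 66, 720]);
translate([1105, 105, 0]) cube([66, 66, 720]);
translate([424, 625, 0]) cube([66, 66, 720]);
translate([1105, 625, 0]) cube([66, 66, 720]);


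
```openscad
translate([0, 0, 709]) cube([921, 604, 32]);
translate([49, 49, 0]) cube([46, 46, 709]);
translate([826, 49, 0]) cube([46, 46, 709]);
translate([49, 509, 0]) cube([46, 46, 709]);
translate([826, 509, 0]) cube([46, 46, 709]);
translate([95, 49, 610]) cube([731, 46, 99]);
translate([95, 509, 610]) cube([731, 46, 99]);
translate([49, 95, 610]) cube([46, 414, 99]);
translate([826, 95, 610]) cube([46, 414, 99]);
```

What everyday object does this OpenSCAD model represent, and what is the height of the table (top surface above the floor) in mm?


A table. The table height is 741 mm.

A 921×604×32 slab sits at z = 709 on four 46 mm square posts — a table. The top surface is at 709 + 32 = 741 mm.


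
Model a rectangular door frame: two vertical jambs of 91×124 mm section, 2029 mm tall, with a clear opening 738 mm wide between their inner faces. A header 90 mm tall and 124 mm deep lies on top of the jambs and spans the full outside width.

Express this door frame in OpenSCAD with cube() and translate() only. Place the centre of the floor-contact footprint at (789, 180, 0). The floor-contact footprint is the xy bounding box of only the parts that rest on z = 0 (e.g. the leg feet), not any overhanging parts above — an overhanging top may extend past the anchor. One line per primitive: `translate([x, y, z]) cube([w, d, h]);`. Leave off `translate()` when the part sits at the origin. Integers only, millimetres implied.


translate([329, 118, 0]) cube([91, 124, 2029]);
translate([1158, 118, 0]) cube([91, 124, 2029]);
translate([329, 118, 2029]) cube([920, 124, 90]);


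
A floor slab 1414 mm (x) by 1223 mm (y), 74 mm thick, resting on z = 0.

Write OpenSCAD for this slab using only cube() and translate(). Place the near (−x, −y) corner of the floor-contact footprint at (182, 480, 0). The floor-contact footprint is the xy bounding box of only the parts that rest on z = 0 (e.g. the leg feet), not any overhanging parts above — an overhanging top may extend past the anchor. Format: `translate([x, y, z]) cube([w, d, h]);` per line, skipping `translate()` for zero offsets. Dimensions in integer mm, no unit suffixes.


translate([182, 480, 0]) cube([1414, 1223, 74]);


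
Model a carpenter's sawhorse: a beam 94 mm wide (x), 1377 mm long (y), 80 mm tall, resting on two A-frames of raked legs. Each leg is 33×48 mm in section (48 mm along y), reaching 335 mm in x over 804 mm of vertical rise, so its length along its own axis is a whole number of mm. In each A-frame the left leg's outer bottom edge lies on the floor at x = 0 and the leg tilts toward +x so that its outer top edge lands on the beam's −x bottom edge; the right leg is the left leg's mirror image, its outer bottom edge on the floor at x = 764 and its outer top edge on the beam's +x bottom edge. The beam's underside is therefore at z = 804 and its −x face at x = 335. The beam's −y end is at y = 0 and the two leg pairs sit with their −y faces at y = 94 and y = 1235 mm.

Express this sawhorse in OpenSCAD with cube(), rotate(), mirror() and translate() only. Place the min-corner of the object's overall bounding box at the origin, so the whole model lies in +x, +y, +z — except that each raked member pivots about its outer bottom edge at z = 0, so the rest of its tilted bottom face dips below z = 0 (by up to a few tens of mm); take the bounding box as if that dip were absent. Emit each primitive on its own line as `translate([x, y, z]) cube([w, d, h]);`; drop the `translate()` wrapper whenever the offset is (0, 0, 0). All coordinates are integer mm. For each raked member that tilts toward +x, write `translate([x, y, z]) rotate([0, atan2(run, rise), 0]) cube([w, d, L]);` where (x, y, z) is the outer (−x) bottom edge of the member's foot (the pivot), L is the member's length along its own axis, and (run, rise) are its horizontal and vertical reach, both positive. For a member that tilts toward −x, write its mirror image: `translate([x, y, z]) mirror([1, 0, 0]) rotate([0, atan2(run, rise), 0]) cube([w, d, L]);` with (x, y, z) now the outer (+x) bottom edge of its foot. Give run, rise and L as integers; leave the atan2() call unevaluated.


// leg length = √(335² + 804²) = 871
// right-leg outer foot x = 2·335 + 94 = 764
// beam min-corner = (335, 0, 804)
translate([335, 0, 804]) cube([94, 1377, 80]);
translate([0, 94, 0]) rotate([0, atan2(335, 804), 0]) cube([33, 48, 871]);
translate([764, 94, 0]) mirror([1, 0, 0]) rotate([0, atan2(335, 804), 0]) cube([33, 48, 871]);
translate([0, 1235, 0]) rotate([0, atan2(335, 804), 0]) cube([33, 48, 871]);
translate([764, 1235, 0]) mirror([1, 0, 0]) rotate([0, atan2(335, 804), 0]) cube([33, 48, 871]);


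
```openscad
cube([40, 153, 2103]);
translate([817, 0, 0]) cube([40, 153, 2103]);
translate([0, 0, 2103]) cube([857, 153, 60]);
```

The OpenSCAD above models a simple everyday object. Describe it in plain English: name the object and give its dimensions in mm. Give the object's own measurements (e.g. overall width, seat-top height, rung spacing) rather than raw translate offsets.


A door frame. The clear opening is 777 mm wide and 2103 mm high. Two 40 mm wide jambs, 153 mm deep, stand either side of the opening from the floor to the top of the opening. A 60 mm thick head sits across the top of both jambs, spanning the full outside width of the frame.


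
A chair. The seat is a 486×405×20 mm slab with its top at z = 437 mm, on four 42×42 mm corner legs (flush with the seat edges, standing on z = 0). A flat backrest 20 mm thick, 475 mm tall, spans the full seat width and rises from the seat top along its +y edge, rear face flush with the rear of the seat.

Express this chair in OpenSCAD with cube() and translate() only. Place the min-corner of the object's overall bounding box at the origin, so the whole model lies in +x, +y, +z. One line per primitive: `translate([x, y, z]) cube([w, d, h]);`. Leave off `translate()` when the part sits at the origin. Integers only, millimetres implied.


translate([0, 0, 417]) cube([486, 405, 20]);
cube([42, 42, 417]);
translate([444, 0, 0]) cube([42, 42, 417]);
translate([0, 363, 0]) cube([42, 42, 417]);
translate([444, 363, 0]) cube([42, 42, 417]);
translate([0, 385, 437]) cube([486, 20, 475]);


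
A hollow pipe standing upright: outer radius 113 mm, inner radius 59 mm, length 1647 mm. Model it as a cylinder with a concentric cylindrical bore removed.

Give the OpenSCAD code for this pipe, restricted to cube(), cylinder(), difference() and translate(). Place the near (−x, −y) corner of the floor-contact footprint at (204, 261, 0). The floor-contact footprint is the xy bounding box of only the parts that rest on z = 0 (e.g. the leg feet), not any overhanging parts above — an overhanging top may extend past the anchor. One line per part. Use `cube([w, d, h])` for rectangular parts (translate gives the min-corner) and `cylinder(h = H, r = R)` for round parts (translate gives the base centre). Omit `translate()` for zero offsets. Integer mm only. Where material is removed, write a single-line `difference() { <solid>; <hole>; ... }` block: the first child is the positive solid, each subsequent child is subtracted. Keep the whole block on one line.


difference() { translate([317, 374, 0]) cylinder(h = 1647, r = 113); translate([317, 374, 0]) cylinder(h = 1647, r = 59); }


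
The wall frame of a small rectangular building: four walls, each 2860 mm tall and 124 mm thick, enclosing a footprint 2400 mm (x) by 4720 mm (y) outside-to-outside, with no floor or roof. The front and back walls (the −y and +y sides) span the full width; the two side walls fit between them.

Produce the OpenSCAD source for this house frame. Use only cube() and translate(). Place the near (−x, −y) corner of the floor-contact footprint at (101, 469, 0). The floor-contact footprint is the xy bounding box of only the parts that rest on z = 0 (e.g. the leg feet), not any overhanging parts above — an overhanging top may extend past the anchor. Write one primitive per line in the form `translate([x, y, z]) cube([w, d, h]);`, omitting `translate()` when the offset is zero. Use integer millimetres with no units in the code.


translate([101, 469, 0]) cube([2400, 124, 2860]);
translate([101, 5065, 0]) cube([2400, 124, 2860]);
translate([101, 593, 0]) cube([124, 4472, 2860]);
translate([2377, 593, 0]) cube([124, 4472, 2860]);


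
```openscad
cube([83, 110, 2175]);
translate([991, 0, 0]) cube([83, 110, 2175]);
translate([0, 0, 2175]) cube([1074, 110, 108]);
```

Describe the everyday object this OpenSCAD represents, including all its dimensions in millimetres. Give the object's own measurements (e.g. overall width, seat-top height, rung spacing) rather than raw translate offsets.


A door frame. The clear opening is 908 mm wide and 2175 mm high. Two 83 mm wide jambs, 110 mm deep, stand either side of the opening from the floor to the top of the opening. A 108 mm thick head sits across the top of both jambs, spanning the full outside width of the frame.


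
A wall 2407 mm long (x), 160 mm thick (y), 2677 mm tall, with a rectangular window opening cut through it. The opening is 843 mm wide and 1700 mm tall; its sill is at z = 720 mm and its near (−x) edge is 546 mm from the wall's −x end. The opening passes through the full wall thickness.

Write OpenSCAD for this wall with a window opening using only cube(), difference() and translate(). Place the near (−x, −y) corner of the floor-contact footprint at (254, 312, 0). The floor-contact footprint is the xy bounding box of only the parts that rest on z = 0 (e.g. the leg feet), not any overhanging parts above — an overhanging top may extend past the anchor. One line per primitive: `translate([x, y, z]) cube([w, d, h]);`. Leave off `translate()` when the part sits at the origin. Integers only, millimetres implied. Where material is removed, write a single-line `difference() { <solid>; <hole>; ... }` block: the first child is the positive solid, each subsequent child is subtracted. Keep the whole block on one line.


difference() { translate([254, 312, 0]) cube([2407, 160, 2677]); translate([800, 312, 720]) cube([843, 160, 1700]); }


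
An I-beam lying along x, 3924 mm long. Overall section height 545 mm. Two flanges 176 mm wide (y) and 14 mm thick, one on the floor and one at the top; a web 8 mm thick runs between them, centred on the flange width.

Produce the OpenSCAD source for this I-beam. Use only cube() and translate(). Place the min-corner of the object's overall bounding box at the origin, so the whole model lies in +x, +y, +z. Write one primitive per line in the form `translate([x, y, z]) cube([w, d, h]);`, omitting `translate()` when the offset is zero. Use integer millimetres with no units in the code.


cube([3924, 176, 14]);
translate([0, 84, 14]) cube([3924, 8, 517]);
translate([0, 0, 531]) cube([3924, 176, 14]);


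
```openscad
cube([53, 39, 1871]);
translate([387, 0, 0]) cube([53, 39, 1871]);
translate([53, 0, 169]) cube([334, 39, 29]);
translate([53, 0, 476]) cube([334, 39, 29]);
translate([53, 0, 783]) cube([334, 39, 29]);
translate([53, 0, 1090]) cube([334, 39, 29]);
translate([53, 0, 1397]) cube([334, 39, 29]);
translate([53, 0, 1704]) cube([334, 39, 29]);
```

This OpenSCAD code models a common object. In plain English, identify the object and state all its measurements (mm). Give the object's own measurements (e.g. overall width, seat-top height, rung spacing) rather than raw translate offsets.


A straight ladder. Two 53×39 mm vertical rails, 1871 mm tall, stand 440 mm apart (outside-to-outside) with their front faces coplanar on the −y side. 6 rungs, each 39 mm deep and 29 mm tall, span between the inner faces of the rails, front faces flush with the rails. The lowest rung's underside is at z = 169 mm and rungs are spaced 307 mm apart (underside to underside).


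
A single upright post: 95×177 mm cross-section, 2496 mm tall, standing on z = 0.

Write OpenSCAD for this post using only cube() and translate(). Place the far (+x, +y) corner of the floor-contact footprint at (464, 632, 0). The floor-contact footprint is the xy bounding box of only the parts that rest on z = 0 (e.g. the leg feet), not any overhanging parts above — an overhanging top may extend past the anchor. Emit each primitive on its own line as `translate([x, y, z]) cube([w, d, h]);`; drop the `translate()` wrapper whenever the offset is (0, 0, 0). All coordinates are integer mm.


translate([369, 455, 0]) cube([95, 177, 2496]);


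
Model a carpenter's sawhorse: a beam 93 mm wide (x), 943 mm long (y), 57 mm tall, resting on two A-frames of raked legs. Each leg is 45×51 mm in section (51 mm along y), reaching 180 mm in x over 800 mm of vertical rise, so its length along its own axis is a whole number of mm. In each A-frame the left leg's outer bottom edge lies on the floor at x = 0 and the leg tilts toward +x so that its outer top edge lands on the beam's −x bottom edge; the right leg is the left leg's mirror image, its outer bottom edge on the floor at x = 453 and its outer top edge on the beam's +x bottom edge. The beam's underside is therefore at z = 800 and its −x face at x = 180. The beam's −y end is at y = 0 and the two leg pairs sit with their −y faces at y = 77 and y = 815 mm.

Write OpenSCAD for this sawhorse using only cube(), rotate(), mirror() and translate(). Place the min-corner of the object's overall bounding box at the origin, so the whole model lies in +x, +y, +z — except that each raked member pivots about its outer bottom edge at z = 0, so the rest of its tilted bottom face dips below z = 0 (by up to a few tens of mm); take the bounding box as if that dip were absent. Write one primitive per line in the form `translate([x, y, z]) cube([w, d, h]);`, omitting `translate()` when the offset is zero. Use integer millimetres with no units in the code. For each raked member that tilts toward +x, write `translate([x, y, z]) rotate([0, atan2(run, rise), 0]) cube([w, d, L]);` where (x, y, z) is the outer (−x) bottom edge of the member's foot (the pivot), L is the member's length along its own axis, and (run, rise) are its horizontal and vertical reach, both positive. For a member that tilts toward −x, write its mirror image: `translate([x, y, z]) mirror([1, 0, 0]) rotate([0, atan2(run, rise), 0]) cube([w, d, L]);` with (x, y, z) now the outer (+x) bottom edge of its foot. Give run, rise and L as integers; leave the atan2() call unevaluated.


translate([180, 0, 800]) cube([93, 943, 57]);
translate([0, 77, 0]) rotate([0, atan2(180, 800), 0]) cube([45, 51, 820]);
translate([453, 77, 0]) mirror([1, 0, 0]) rotate([0, atan2(180, 800), 0]) cube([45, 51, 820]);
translate([0, 815, 0]) rotate([0, atan2(180, 800), 0]) cube([45, 51, 820]);
translate([453, 815, 0]) mirror([1, 0, 0]) rotate([0, atan2(180, 800), 0]) cube([45, 51, 820]);
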